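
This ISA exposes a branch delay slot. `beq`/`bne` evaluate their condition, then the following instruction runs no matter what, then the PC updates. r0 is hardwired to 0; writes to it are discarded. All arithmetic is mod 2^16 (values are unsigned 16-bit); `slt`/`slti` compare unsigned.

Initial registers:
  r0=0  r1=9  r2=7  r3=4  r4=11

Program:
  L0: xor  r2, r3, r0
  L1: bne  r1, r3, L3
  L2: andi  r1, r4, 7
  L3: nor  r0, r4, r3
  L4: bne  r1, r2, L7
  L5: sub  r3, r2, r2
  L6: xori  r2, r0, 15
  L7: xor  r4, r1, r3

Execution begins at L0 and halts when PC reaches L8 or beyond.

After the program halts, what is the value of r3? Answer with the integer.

0

  step pc=0: xor  r2, r3, r0  regs=(0,9,4,4,11)
  step pc=1: bne  r1, r3, L3  cond=T  regs=(0,9,4,4,11)
  step pc=2: andi  r1, r4, 7  regs=(0,3,4,4,11)
  step pc=3: nor  r0, r4, r3  regs=(0,3,4,4,11)
  step pc=4: bne  r1, r2, L7  cond=T  regs=(0,3,4,4,11)
  step pc=5: sub  r3, r2, r2  regs=(0,3,4,0,11)
  step pc=7: xor  r4, r1, r3  regs=(0,3,4,0,3)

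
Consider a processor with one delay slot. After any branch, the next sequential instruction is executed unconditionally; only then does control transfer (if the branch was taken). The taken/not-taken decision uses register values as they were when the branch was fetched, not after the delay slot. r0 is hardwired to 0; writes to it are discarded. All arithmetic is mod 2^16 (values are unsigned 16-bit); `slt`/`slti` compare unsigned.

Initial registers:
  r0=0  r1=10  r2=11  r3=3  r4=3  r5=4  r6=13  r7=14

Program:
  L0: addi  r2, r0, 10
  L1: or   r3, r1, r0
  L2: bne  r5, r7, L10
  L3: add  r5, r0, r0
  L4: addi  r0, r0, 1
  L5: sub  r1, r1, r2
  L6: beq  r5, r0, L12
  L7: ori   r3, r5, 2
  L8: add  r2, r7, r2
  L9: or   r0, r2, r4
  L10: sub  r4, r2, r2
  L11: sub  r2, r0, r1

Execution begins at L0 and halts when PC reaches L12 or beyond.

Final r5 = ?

0

#0 addi  r2, r0, 10 ; 0/10/10/3/3/4/13/14
#1 or   r3, r1, r0 ; 0/10/10/10/3/4/13/14
#2 bne  r5, r7, L10 ; 0/10/10/10/3/4/13/14 ; →target
#3 add  r5, r0, r0 ; 0/10/10/10/3/0/13/14
#10 sub  r4, r2, r2 ; 0/10/10/10/0/0/13/14
#11 sub  r2, r0, r1 ; 0/10/65526/10/0/0/13/14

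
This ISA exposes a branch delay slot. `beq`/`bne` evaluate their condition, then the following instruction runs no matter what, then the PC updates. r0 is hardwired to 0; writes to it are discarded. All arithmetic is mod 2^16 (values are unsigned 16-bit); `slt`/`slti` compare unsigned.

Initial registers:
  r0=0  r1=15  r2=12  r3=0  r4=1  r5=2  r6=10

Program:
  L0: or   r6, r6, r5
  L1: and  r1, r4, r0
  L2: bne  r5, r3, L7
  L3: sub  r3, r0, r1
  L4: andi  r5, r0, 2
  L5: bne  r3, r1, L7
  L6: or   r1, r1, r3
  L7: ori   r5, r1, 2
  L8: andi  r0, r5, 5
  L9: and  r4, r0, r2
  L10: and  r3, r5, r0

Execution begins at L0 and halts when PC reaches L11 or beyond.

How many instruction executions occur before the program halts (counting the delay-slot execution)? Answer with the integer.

[0] or   r6, r6, r5  →  {r0:0, r1:15, r2:12, r3:0, r4:1, r5:2, r6:10}
[1] and  r1, r4, r0  →  {r0:0, r1:0, r2:12, r3:0, r4:1, r5:2, r6:10}
[2] bne  r5, r3, L7  →  {r0:0, r1:0, r2:12, r3:0, r4:1, r5:2, r6:10}  ⟨branch taken⟩
[3] sub  r3, r0, r1  →  {r0:0, r1:0, r2:12, r3:0, r4:1, r5:2, r6:10}
[7] ori   r5, r1, 2  →  {r0:0, r1:0, r2:12, r3:0, r4:1, r5:2, r6:10}
[8] andi  r0, r5, 5  →  {r0:0, r1:0, r2:12, r3:0, r4:1, r5:2, r6:10}
[9] and  r4, r0, r2  →  {r0:0, r1:0, r2:12, r3:0, r4:0, r5:2, r6:10}
[10] and  r3, r5, r0  →  {r0:0, r1:0, r2:12, r3:0, r4:0, r5:2, r6:10}

8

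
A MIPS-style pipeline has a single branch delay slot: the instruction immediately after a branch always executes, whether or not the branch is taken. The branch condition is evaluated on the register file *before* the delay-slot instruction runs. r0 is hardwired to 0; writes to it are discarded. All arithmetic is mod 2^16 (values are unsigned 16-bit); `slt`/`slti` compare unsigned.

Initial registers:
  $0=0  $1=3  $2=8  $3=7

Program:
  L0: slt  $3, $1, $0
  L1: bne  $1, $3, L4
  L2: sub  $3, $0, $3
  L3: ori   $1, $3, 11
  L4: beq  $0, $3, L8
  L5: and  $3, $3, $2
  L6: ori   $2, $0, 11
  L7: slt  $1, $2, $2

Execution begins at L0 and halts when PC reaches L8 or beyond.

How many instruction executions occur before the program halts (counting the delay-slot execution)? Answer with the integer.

PC=0  slt  $3, $1, $0        | $0=0 $1=3 $2=8 $3=0
PC=1  bne  $1, $3, L4        | $0=0 $1=3 $2=8 $3=0  [TAKEN]
PC=2  sub  $3, $0, $3        | $0=0 $1=3 $2=8 $3=0
PC=4  beq  $0, $3, L8        | $0=0 $1=3 $2=8 $3=0  [TAKEN]
PC=5  and  $3, $3, $2        | $0=0 $1=3 $2=8 $3=0

5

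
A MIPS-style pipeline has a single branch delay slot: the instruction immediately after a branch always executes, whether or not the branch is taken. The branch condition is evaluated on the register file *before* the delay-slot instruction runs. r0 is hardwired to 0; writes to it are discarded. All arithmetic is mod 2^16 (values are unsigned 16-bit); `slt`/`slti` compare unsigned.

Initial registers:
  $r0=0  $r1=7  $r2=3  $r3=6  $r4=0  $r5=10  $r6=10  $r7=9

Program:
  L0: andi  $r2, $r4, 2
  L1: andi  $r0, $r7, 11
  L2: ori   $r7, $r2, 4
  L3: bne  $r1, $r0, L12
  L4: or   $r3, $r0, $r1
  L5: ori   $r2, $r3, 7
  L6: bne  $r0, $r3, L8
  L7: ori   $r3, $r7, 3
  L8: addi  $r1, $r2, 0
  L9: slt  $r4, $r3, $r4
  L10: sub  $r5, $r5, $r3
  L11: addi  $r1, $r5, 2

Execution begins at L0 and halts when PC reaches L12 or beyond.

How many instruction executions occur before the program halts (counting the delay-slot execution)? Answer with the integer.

5

  step pc=0: andi  $r2, $r4, 2  regs=(0,7,0,6,0,10,10,9)
  step pc=1: andi  $r0, $r7, 11  regs=(0,7,0,6,0,10,10,9)
  step pc=2: ori   $r7, $r2, 4  regs=(0,7,0,6,0,10,10,4)
  step pc=3: bne  $r1, $r0, L12  cond=T  regs=(0,7,0,6,0,10,10,4)
  step pc=4: or   $r3, $r0, $r1  regs=(0,7,0,7,0,10,10,4)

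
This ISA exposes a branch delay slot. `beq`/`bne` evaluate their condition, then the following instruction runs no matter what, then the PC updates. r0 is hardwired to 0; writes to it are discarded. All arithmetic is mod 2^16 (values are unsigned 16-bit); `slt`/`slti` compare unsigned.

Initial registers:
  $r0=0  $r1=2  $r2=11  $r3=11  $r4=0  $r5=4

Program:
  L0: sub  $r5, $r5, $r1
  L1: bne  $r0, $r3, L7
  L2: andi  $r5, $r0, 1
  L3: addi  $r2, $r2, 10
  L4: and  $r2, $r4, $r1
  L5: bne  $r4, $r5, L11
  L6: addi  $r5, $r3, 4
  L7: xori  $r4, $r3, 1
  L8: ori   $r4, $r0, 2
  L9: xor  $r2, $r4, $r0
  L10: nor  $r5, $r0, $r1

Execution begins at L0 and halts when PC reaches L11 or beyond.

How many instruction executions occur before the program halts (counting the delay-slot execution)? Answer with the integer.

#0 sub  $r5, $r5, $r1 ; 0/2/11/11/0/2
#1 bne  $r0, $r3, L7 ; 0/2/11/11/0/2 ; →target
#2 andi  $r5, $r0, 1 ; 0/2/11/11/0/0
#7 xori  $r4, $r3, 1 ; 0/2/11/11/10/0
#8 ori   $r4, $r0, 2 ; 0/2/11/11/2/0
#9 xor  $r2, $r4, $r0 ; 0/2/2/11/2/0
#10 nor  $r5, $r0, $r1 ; 0/2/2/11/2/65533

7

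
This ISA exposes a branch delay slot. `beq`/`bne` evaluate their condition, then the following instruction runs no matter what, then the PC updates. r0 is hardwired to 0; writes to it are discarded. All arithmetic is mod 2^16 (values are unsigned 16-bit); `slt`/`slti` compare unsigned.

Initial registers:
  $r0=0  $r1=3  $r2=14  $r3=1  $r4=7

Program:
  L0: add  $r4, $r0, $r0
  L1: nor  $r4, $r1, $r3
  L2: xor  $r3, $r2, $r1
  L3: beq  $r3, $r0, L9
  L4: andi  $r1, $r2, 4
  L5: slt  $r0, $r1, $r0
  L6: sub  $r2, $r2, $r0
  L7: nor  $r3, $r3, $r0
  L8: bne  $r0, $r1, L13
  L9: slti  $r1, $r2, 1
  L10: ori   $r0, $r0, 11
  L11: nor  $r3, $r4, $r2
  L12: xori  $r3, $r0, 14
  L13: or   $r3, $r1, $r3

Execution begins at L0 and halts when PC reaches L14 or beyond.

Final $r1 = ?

#0 add  $r4, $r0, $r0 ; 0/3/14/1/0
#1 nor  $r4, $r1, $r3 ; 0/3/14/1/65532
#2 xor  $r3, $r2, $r1 ; 0/3/14/13/65532
#3 beq  $r3, $r0, L9 ; 0/3/14/13/65532 ; →fallthru
#4 andi  $r1, $r2, 4 ; 0/4/14/13/65532
#5 slt  $r0, $r1, $r0 ; 0/4/14/13/65532
#6 sub  $r2, $r2, $r0 ; 0/4/14/13/65532
#7 nor  $r3, $r3, $r0 ; 0/4/14/65522/65532
#8 bne  $r0, $r1, L13 ; 0/4/14/65522/65532 ; →target
#9 slti  $r1, $r2, 1 ; 0/0/14/65522/65532
#13 or   $r3, $r1, $r3 ; 0/0/14/65522/65532

0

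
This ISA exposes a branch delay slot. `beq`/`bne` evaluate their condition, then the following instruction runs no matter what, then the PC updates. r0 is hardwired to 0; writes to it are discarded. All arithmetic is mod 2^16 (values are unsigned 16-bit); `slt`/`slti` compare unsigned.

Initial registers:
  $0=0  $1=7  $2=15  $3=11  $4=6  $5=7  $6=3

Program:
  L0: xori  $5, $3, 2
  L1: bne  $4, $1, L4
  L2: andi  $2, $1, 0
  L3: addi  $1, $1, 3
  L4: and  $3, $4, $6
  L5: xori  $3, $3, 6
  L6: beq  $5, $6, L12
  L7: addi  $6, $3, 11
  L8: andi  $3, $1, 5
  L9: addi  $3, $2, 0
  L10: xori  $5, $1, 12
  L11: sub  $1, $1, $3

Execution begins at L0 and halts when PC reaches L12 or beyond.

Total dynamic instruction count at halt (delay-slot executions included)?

  step pc=0: xori  $5, $3, 2  regs=(0,7,15,11,6,9,3)
  step pc=1: bne  $4, $1, L4  cond=T  regs=(0,7,15,11,6,9,3)
  step pc=2: andi  $2, $1, 0  regs=(0,7,0,11,6,9,3)
  step pc=4: and  $3, $4, $6  regs=(0,7,0,2,6,9,3)
  step pc=5: xori  $3, $3, 6  regs=(0,7,0,4,6,9,3)
  step pc=6: beq  $5, $6, L12  cond=F  regs=(0,7,0,4,6,9,3)
  step pc=7: addi  $6, $3, 11  regs=(0,7,0,4,6,9,15)
  step pc=8: andi  $3, $1, 5  regs=(0,7,0,5,6,9,15)
  step pc=9: addi  $3, $2, 0  regs=(0,7,0,0,6,9,15)
  step pc=10: xori  $5, $1, 12  regs=(0,7,0,0,6,11,15)
  step pc=11: sub  $1, $1, $3  regs=(0,7,0,0,6,11,15)

11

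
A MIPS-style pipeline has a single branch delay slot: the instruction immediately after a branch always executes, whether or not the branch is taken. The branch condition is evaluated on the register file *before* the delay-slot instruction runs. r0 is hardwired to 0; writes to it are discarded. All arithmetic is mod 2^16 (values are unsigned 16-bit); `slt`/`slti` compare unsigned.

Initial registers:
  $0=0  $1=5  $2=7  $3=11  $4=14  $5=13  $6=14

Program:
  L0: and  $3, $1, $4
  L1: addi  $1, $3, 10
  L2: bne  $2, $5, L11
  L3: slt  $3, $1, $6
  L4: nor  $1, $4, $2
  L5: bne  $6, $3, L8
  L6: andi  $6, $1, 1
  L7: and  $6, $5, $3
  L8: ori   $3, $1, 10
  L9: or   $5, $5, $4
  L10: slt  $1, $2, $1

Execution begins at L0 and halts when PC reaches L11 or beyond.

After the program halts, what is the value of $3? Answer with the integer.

PC=0  and  $3, $1, $4        | $0=0 $1=5 $2=7 $3=4 $4=14 $5=13 $6=14
PC=1  addi  $1, $3, 10       | $0=0 $1=14 $2=7 $3=4 $4=14 $5=13 $6=14
PC=2  bne  $2, $5, L11       | $0=0 $1=14 $2=7 $3=4 $4=14 $5=13 $6=14  [TAKEN]
PC=3  slt  $3, $1, $6        | $0=0 $1=14 $2=7 $3=0 $4=14 $5=13 $6=14

0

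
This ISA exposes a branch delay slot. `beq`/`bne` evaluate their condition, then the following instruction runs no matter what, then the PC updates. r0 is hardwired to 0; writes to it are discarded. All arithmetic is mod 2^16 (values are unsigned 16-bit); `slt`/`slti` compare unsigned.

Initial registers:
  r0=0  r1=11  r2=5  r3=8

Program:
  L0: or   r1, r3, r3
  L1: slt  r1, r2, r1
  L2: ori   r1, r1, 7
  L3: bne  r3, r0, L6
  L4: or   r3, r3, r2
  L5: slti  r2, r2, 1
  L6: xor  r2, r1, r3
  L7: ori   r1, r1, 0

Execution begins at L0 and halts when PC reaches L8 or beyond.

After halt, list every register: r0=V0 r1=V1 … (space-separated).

r0=0 r1=7 r2=10 r3=13

[0] or   r1, r3, r3  →  {r0:0, r1:8, r2:5, r3:8}
[1] slt  r1, r2, r1  →  {r0:0, r1:1, r2:5, r3:8}
[2] ori   r1, r1, 7  →  {r0:0, r1:7, r2:5, r3:8}
[3] bne  r3, r0, L6  →  {r0:0, r1:7, r2:5, r3:8}  ⟨branch taken⟩
[4] or   r3, r3, r2  →  {r0:0, r1:7, r2:5, r3:13}
[6] xor  r2, r1, r3  →  {r0:0, r1:7, r2:10, r3:13}
[7] ori   r1, r1, 0  →  {r0:0, r1:7, r2:10, r3:13}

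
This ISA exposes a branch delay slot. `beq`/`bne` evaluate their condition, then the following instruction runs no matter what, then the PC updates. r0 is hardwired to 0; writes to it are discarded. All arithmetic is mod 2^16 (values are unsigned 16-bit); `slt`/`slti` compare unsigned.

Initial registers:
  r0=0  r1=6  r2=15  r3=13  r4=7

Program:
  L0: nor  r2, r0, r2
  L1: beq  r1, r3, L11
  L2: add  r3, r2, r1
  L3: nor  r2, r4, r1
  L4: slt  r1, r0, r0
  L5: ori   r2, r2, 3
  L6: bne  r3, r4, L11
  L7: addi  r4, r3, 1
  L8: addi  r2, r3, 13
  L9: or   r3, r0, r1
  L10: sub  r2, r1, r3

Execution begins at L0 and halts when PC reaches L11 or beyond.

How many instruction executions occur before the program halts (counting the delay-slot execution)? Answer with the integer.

8

PC=0  nor  r2, r0, r2        | r0=0 r1=6 r2=65520 r3=13 r4=7
PC=1  beq  r1, r3, L11       | r0=0 r1=6 r2=65520 r3=13 r4=7  [not taken]
PC=2  add  r3, r2, r1        | r0=0 r1=6 r2=65520 r3=65526 r4=7
PC=3  nor  r2, r4, r1        | r0=0 r1=6 r2=65528 r3=65526 r4=7
PC=4  slt  r1, r0, r0        | r0=0 r1=0 r2=65528 r3=65526 r4=7
PC=5  ori   r2, r2, 3        | r0=0 r1=0 r2=65531 r3=65526 r4=7
PC=6  bne  r3, r4, L11       | r0=0 r1=0 r2=65531 r3=65526 r4=7  [TAKEN]
PC=7  addi  r4, r3, 1        | r0=0 r1=0 r2=65531 r3=65526 r4=65527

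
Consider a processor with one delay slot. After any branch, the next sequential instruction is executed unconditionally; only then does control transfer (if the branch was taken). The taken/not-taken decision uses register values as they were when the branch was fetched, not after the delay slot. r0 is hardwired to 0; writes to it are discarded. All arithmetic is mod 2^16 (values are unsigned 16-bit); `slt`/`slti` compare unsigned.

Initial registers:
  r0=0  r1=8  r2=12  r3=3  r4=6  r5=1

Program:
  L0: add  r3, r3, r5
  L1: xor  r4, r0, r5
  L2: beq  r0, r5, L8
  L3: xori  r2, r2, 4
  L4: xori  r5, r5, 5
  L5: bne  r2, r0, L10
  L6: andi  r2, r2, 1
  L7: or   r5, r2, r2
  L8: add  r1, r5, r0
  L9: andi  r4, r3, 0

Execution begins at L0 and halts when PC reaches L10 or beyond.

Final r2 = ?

  step pc=0: add  r3, r3, r5  regs=(0,8,12,4,6,1)
  step pc=1: xor  r4, r0, r5  regs=(0,8,12,4,1,1)
  step pc=2: beq  r0, r5, L8  cond=F  regs=(0,8,12,4,1,1)
  step pc=3: xori  r2, r2, 4  regs=(0,8,8,4,1,1)
  step pc=4: xori  r5, r5, 5  regs=(0,8,8,4,1,4)
  step pc=5: bne  r2, r0, L10  cond=T  regs=(0,8,8,4,1,4)
  step pc=6: andi  r2, r2, 1  regs=(0,8,0,4,1,4)

0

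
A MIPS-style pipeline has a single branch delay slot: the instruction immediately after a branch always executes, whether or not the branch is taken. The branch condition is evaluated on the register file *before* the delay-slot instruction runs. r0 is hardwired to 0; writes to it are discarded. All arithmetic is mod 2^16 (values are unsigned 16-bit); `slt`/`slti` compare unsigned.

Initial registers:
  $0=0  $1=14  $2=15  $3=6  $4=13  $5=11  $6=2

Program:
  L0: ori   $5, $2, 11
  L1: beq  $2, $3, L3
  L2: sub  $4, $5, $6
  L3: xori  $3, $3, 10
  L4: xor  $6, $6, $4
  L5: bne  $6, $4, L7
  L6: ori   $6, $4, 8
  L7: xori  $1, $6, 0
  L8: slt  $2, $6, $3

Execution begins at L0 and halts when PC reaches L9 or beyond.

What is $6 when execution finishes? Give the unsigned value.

  step pc=0: ori   $5, $2, 11  regs=(0,14,15,6,13,15,2)
  step pc=1: beq  $2, $3, L3  cond=F  regs=(0,14,15,6,13,15,2)
  step pc=2: sub  $4, $5, $6  regs=(0,14,15,6,13,15,2)
  step pc=3: xori  $3, $3, 10  regs=(0,14,15,12,13,15,2)
  step pc=4: xor  $6, $6, $4  regs=(0,14,15,12,13,15,15)
  step pc=5: bne  $6, $4, L7  cond=T  regs=(0,14,15,12,13,15,15)
  step pc=6: ori   $6, $4, 8  regs=(0,14,15,12,13,15,13)
  step pc=7: xori  $1, $6, 0  regs=(0,13,15,12,13,15,13)
  step pc=8: slt  $2, $6, $3  regs=(0,13,0,12,13,15,13)

13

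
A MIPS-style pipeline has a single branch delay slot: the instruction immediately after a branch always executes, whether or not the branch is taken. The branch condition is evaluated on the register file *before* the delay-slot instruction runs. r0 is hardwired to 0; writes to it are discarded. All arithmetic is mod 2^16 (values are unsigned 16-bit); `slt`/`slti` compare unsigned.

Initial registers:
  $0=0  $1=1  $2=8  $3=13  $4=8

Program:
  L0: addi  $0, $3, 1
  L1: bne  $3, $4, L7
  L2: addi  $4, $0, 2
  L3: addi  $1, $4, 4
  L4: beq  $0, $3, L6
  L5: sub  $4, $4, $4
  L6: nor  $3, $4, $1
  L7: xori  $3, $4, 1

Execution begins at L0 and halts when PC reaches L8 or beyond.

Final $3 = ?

[0] addi  $0, $3, 1  →  {$0:0, $1:1, $2:8, $3:13, $4:8}
[1] bne  $3, $4, L7  →  {$0:0, $1:1, $2:8, $3:13, $4:8}  ⟨branch taken⟩
[2] addi  $4, $0, 2  →  {$0:0, $1:1, $2:8, $3:13, $4:2}
[7] xori  $3, $4, 1  →  {$0:0, $1:1, $2:8, $3:3, $4:2}

3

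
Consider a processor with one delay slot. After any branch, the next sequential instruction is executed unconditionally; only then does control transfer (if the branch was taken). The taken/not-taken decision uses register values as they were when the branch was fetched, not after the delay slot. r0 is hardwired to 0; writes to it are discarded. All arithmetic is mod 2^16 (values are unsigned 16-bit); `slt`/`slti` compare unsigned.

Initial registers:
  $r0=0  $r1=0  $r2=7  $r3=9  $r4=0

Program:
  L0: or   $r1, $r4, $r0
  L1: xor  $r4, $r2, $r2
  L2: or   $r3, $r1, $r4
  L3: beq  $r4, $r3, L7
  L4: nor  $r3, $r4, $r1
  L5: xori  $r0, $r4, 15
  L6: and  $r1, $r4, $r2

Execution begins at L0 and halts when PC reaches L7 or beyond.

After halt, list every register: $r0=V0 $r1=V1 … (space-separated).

PC=0  or   $r1, $r4, $r0     | $r0=0 $r1=0 $r2=7 $r3=9 $r4=0
PC=1  xor  $r4, $r2, $r2     | $r0=0 $r1=0 $r2=7 $r3=9 $r4=0
PC=2  or   $r3, $r1, $r4     | $r0=0 $r1=0 $r2=7 $r3=0 $r4=0
PC=3  beq  $r4, $r3, L7      | $r0=0 $r1=0 $r2=7 $r3=0 $r4=0  [TAKEN]
PC=4  nor  $r3, $r4, $r1     | $r0=0 $r1=0 $r2=7 $r3=65535 $r4=0

$r0=0 $r1=0 $r2=7 $r3=65535 $r4=0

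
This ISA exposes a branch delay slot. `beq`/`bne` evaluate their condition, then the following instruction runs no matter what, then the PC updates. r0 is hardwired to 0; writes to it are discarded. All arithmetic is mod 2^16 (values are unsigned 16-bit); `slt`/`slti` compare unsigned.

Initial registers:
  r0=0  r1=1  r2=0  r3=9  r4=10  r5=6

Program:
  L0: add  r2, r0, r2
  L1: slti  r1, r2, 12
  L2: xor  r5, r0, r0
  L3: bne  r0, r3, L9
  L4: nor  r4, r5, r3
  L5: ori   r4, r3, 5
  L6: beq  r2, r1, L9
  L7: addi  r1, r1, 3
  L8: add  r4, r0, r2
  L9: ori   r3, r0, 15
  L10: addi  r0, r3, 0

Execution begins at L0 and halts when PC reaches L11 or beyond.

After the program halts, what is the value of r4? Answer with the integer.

65526

  step pc=0: add  r2, r0, r2  regs=(0,1,0,9,10,6)
  step pc=1: slti  r1, r2, 12  regs=(0,1,0,9,10,6)
  step pc=2: xor  r5, r0, r0  regs=(0,1,0,9,10,0)
  step pc=3: bne  r0, r3, L9  cond=T  regs=(0,1,0,9,10,0)
  step pc=4: nor  r4, r5, r3  regs=(0,1,0,9,65526,0)
  step pc=9: ori   r3, r0, 15  regs=(0,1,0,15,65526,0)
  step pc=10: addi  r0, r3, 0  regs=(0,1,0,15,65526,0)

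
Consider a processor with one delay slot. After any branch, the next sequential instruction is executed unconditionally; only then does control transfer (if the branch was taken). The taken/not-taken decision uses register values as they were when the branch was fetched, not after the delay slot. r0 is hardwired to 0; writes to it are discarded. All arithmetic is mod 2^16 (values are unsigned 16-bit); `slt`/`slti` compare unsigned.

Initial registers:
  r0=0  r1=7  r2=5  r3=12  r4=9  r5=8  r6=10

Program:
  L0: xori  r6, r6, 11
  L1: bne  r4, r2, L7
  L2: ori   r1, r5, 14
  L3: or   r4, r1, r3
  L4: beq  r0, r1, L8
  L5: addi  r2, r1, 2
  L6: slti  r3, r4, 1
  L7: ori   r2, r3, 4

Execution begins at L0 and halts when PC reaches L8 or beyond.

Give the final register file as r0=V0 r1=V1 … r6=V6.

r0=0 r1=14 r2=12 r3=12 r4=9 r5=8 r6=1

PC=0  xori  r6, r6, 11       | r0=0 r1=7 r2=5 r3=12 r4=9 r5=8 r6=1
PC=1  bne  r4, r2, L7        | r0=0 r1=7 r2=5 r3=12 r4=9 r5=8 r6=1  [TAKEN]
PC=2  ori   r1, r5, 14       | r0=0 r1=14 r2=5 r3=12 r4=9 r5=8 r6=1
PC=7  ori   r2, r3, 4        | r0=0 r1=14 r2=12 r3=12 r4=9 r5=8 r6=1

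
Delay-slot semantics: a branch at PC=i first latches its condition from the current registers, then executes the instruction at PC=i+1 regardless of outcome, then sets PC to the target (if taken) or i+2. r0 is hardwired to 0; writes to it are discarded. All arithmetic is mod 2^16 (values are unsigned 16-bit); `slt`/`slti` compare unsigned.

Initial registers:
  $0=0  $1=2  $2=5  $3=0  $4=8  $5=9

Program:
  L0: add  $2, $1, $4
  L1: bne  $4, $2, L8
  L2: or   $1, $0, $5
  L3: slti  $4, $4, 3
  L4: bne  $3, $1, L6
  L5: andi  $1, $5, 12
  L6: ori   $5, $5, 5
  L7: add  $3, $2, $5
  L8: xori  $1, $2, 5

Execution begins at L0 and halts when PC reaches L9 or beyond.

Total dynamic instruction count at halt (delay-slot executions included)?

4

PC=0  add  $2, $1, $4        | $0=0 $1=2 $2=10 $3=0 $4=8 $5=9
PC=1  bne  $4, $2, L8        | $0=0 $1=2 $2=10 $3=0 $4=8 $5=9  [TAKEN]
PC=2  or   $1, $0, $5        | $0=0 $1=9 $2=10 $3=0 $4=8 $5=9
PC=8  xori  $1, $2, 5        | $0=0 $1=15 $2=10 $3=0 $4=8 $5=9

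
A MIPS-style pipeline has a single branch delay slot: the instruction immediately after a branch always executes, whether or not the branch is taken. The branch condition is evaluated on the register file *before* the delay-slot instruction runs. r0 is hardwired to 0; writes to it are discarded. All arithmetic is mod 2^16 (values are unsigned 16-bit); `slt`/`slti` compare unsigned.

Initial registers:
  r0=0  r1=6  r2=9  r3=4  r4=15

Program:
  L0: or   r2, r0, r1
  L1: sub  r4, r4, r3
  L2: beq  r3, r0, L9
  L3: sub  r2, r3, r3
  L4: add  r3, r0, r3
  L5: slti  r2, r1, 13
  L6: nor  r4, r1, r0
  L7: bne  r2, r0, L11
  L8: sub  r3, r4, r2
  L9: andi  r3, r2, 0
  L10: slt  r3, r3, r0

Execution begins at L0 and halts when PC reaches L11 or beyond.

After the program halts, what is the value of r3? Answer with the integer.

65528

PC=0  or   r2, r0, r1        | r0=0 r1=6 r2=6 r3=4 r4=15
PC=1  sub  r4, r4, r3        | r0=0 r1=6 r2=6 r3=4 r4=11
PC=2  beq  r3, r0, L9        | r0=0 r1=6 r2=6 r3=4 r4=11  [not taken]
PC=3  sub  r2, r3, r3        | r0=0 r1=6 r2=0 r3=4 r4=11
PC=4  add  r3, r0, r3        | r0=0 r1=6 r2=0 r3=4 r4=11
PC=5  slti  r2, r1, 13       | r0=0 r1=6 r2=1 r3=4 r4=11
PC=6  nor  r4, r1, r0        | r0=0 r1=6 r2=1 r3=4 r4=65529
PC=7  bne  r2, r0, L11       | r0=0 r1=6 r2=1 r3=4 r4=65529  [TAKEN]
PC=8  sub  r3, r4, r2        | r0=0 r1=6 r2=1 r3=65528 r4=65529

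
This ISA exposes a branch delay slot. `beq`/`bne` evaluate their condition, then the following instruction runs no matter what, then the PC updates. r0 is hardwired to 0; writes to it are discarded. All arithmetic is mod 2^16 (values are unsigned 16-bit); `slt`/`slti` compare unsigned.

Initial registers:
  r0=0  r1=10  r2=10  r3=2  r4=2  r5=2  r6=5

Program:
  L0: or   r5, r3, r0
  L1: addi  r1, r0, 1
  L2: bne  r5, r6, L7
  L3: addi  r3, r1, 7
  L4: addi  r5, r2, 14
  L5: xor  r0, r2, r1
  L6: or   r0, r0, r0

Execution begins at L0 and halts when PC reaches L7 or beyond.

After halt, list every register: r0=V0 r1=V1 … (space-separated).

r0=0 r1=1 r2=10 r3=8 r4=2 r5=2 r6=5

[0] or   r5, r3, r0  →  {r0:0, r1:10, r2:10, r3:2, r4:2, r5:2, r6:5}
[1] addi  r1, r0, 1  →  {r0:0, r1:1, r2:10, r3:2, r4:2, r5:2, r6:5}
[2] bne  r5, r6, L7  →  {r0:0, r1:1, r2:10, r3:2, r4:2, r5:2, r6:5}  ⟨branch taken⟩
[3] addi  r3, r1, 7  →  {r0:0, r1:1, r2:10, r3:8, r4:2, r5:2, r6:5}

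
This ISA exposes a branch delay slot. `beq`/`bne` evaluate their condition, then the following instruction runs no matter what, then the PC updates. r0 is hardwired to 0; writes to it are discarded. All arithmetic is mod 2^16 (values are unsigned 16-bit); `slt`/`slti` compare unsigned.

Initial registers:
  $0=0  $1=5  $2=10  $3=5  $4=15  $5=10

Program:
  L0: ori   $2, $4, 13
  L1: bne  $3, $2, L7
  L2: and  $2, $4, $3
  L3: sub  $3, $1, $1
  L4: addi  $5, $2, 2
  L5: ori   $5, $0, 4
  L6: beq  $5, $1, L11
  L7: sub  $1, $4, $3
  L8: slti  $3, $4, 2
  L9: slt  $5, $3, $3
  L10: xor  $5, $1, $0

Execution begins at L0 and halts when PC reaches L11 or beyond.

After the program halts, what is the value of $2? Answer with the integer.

  step pc=0: ori   $2, $4, 13  regs=(0,5,15,5,15,10)
  step pc=1: bne  $3, $2, L7  cond=T  regs=(0,5,15,5,15,10)
  step pc=2: and  $2, $4, $3  regs=(0,5,5,5,15,10)
  step pc=7: sub  $1, $4, $3  regs=(0,10,5,5,15,10)
  step pc=8: slti  $3, $4, 2  regs=(0,10,5,0,15,10)
  step pc=9: slt  $5, $3, $3  regs=(0,10,5,0,15,0)
  step pc=10: xor  $5, $1, $0  regs=(0,10,5,0,15,10)

5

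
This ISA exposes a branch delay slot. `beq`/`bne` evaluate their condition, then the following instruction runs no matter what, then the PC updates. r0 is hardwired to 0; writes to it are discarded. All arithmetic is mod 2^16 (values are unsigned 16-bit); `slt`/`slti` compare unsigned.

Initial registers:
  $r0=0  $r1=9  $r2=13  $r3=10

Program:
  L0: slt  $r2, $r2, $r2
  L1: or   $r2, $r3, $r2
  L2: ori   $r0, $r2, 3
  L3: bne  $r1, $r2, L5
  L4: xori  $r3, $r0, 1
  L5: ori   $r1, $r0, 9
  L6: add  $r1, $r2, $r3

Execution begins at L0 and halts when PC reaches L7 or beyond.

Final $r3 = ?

PC=0  slt  $r2, $r2, $r2     | $r0=0 $r1=9 $r2=0 $r3=10
PC=1  or   $r2, $r3, $r2     | $r0=0 $r1=9 $r2=10 $r3=10
PC=2  ori   $r0, $r2, 3      | $r0=0 $r1=9 $r2=10 $r3=10
PC=3  bne  $r1, $r2, L5      | $r0=0 $r1=9 $r2=10 $r3=10  [TAKEN]
PC=4  xori  $r3, $r0, 1      | $r0=0 $r1=9 $r2=10 $r3=1
PC=5  ori   $r1, $r0, 9      | $r0=0 $r1=9 $r2=10 $r3=1
PC=6  add  $r1, $r2, $r3     | $r0=0 $r1=11 $r2=10 $r3=1

1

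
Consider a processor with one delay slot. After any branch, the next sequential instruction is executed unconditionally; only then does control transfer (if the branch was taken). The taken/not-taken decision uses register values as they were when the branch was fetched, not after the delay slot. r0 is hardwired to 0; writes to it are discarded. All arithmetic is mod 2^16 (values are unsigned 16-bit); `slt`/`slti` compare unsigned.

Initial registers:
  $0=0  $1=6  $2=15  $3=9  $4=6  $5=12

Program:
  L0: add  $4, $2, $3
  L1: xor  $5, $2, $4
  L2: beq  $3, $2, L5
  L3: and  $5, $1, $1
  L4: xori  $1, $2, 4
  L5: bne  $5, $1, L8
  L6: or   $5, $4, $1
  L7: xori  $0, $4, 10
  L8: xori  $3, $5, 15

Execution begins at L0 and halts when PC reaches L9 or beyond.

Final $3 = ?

20

PC=0  add  $4, $2, $3        | $0=0 $1=6 $2=15 $3=9 $4=24 $5=12
PC=1  xor  $5, $2, $4        | $0=0 $1=6 $2=15 $3=9 $4=24 $5=23
PC=2  beq  $3, $2, L5        | $0=0 $1=6 $2=15 $3=9 $4=24 $5=23  [not taken]
PC=3  and  $5, $1, $1        | $0=0 $1=6 $2=15 $3=9 $4=24 $5=6
PC=4  xori  $1, $2, 4        | $0=0 $1=11 $2=15 $3=9 $4=24 $5=6
PC=5  bne  $5, $1, L8        | $0=0 $1=11 $2=15 $3=9 $4=24 $5=6  [TAKEN]
PC=6  or   $5, $4, $1        | $0=0 $1=11 $2=15 $3=9 $4=24 $5=27
PC=8  xori  $3, $5, 15       | $0=0 $1=11 $2=15 $3=20 $4=24 $5=27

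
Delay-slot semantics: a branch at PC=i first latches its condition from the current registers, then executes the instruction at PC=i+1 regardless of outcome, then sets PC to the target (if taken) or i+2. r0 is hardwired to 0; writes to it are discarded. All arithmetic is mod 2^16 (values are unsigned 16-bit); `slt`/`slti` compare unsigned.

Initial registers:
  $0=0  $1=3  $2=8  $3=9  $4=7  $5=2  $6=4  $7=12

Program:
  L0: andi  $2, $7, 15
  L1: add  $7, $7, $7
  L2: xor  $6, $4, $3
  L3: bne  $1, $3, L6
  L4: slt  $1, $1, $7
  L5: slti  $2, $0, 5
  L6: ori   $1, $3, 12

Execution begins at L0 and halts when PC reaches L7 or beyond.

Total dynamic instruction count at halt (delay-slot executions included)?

6

#0 andi  $2, $7, 15 ; 0/3/12/9/7/2/4/12
#1 add  $7, $7, $7 ; 0/3/12/9/7/2/4/24
#2 xor  $6, $4, $3 ; 0/3/12/9/7/2/14/24
#3 bne  $1, $3, L6 ; 0/3/12/9/7/2/14/24 ; →target
#4 slt  $1, $1, $7 ; 0/1/12/9/7/2/14/24
#6 ori   $1, $3, 12 ; 0/13/12/9/7/2/14/24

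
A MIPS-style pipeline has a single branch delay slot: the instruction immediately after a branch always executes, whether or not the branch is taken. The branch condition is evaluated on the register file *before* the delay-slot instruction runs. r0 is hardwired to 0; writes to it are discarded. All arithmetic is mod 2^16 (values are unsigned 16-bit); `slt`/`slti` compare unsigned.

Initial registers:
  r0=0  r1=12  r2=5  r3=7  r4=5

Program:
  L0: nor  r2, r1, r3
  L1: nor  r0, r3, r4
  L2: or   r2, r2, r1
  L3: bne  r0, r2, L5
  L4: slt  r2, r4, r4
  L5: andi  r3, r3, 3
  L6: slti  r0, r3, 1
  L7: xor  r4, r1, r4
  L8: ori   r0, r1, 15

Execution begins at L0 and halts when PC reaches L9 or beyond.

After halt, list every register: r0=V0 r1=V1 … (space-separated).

r0=0 r1=12 r2=0 r3=3 r4=9

PC=0  nor  r2, r1, r3        | r0=0 r1=12 r2=65520 r3=7 r4=5
PC=1  nor  r0, r3, r4        | r0=0 r1=12 r2=65520 r3=7 r4=5
PC=2  or   r2, r2, r1        | r0=0 r1=12 r2=65532 r3=7 r4=5
PC=3  bne  r0, r2, L5        | r0=0 r1=12 r2=65532 r3=7 r4=5  [TAKEN]
PC=4  slt  r2, r4, r4        | r0=0 r1=12 r2=0 r3=7 r4=5
PC=5  andi  r3, r3, 3        | r0=0 r1=12 r2=0 r3=3 r4=5
PC=6  slti  r0, r3, 1        | r0=0 r1=12 r2=0 r3=3 r4=5
PC=7  xor  r4, r1, r4        | r0=0 r1=12 r2=0 r3=3 r4=9
PC=8  ori   r0, r1, 15       | r0=0 r1=12 r2=0 r3=3 r4=9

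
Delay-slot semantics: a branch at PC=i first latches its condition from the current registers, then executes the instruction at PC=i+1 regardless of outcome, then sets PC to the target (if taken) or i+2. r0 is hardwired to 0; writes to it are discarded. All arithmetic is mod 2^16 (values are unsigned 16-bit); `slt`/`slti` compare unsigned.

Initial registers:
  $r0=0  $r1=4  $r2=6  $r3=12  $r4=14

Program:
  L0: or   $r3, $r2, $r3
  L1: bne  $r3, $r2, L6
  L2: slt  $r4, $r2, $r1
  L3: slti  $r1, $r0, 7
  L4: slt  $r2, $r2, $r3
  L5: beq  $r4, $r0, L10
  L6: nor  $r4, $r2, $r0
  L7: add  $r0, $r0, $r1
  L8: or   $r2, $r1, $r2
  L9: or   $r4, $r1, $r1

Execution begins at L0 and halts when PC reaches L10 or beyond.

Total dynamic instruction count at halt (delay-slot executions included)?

[0] or   $r3, $r2, $r3  →  {$r0:0, $r1:4, $r2:6, $r3:14, $r4:14}
[1] bne  $r3, $r2, L6  →  {$r0:0, $r1:4, $r2:6, $r3:14, $r4:14}  ⟨branch taken⟩
[2] slt  $r4, $r2, $r1  →  {$r0:0, $r1:4, $r2:6, $r3:14, $r4:0}
[6] nor  $r4, $r2, $r0  →  {$r0:0, $r1:4, $r2:6, $r3:14, $r4:65529}
[7] add  $r0, $r0, $r1  →  {$r0:0, $r1:4, $r2:6, $r3:14, $r4:65529}
[8] or   $r2, $r1, $r2  →  {$r0:0, $r1:4, $r2:6, $r3:14, $r4:65529}
[9] or   $r4, $r1, $r1  →  {$r0:0, $r1:4, $r2:6, $r3:14, $r4:4}

7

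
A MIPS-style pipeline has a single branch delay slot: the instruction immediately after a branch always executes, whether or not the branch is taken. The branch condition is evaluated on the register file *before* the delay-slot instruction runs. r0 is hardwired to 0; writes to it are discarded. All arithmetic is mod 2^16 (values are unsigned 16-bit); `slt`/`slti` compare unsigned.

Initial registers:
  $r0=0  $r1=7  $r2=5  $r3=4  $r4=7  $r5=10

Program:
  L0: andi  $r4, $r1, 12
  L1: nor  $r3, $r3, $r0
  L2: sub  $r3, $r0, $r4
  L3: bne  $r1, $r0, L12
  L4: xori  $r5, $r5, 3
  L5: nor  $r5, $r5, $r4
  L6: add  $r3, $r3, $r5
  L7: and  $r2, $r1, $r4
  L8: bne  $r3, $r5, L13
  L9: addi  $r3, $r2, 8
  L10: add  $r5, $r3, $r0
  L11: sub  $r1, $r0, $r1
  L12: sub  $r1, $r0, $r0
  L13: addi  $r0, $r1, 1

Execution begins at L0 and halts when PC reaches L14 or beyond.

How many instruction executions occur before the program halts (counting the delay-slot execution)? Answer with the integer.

#0 andi  $r4, $r1, 12 ; 0/7/5/4/4/10
#1 nor  $r3, $r3, $r0 ; 0/7/5/65531/4/10
#2 sub  $r3, $r0, $r4 ; 0/7/5/65532/4/10
#3 bne  $r1, $r0, L12 ; 0/7/5/65532/4/10 ; →target
#4 xori  $r5, $r5, 3 ; 0/7/5/65532/4/9
#12 sub  $r1, $r0, $r0 ; 0/0/5/65532/4/9
#13 addi  $r0, $r1, 1 ; 0/0/5/65532/4/9

7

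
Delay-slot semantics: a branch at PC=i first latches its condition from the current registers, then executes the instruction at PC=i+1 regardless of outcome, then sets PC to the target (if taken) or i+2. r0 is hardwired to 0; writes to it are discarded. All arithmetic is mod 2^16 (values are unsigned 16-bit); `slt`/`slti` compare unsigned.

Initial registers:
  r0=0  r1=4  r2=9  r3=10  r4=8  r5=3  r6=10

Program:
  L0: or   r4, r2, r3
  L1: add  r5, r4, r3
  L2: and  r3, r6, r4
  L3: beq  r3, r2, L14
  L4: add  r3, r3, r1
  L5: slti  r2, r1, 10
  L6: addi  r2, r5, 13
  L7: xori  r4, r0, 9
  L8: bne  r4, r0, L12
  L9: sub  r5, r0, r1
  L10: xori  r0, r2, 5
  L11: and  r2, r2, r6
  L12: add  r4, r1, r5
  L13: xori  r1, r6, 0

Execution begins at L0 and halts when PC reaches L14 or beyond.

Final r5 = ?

65532

#0 or   r4, r2, r3 ; 0/4/9/10/11/3/10
#1 add  r5, r4, r3 ; 0/4/9/10/11/21/10
#2 and  r3, r6, r4 ; 0/4/9/10/11/21/10
#3 beq  r3, r2, L14 ; 0/4/9/10/11/21/10 ; →fallthru
#4 add  r3, r3, r1 ; 0/4/9/14/11/21/10
#5 slti  r2, r1, 10 ; 0/4/1/14/11/21/10
#6 addi  r2, r5, 13 ; 0/4/34/14/11/21/10
#7 xori  r4, r0, 9 ; 0/4/34/14/9/21/10
#8 bne  r4, r0, L12 ; 0/4/34/14/9/21/10 ; →target
#9 sub  r5, r0, r1 ; 0/4/34/14/9/65532/10
#12 add  r4, r1, r5 ; 0/4/34/14/0/65532/10
#13 xori  r1, r6, 0 ; 0/10/34/14/0/65532/10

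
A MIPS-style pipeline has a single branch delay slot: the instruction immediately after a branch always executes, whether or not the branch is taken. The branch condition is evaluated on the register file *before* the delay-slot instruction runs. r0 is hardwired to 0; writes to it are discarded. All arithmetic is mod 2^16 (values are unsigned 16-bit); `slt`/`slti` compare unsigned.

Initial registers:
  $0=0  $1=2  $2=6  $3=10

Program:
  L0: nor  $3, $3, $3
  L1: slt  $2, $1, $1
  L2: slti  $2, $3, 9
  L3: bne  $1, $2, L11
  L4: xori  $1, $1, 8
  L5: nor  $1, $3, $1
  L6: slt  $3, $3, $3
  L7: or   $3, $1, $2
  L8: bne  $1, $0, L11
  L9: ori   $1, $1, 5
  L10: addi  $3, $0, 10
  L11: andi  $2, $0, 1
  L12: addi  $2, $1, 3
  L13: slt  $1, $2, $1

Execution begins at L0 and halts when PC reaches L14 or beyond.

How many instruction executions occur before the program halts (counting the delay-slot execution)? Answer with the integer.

  step pc=0: nor  $3, $3, $3  regs=(0,2,6,65525)
  step pc=1: slt  $2, $1, $1  regs=(0,2,0,65525)
  step pc=2: slti  $2, $3, 9  regs=(0,2,0,65525)
  step pc=3: bne  $1, $2, L11  cond=T  regs=(0,2,0,65525)
  step pc=4: xori  $1, $1, 8  regs=(0,10,0,65525)
  step pc=11: andi  $2, $0, 1  regs=(0,10,0,65525)
  step pc=12: addi  $2, $1, 3  regs=(0,10,13,65525)
  step pc=13: slt  $1, $2, $1  regs=(0,0,13,65525)

8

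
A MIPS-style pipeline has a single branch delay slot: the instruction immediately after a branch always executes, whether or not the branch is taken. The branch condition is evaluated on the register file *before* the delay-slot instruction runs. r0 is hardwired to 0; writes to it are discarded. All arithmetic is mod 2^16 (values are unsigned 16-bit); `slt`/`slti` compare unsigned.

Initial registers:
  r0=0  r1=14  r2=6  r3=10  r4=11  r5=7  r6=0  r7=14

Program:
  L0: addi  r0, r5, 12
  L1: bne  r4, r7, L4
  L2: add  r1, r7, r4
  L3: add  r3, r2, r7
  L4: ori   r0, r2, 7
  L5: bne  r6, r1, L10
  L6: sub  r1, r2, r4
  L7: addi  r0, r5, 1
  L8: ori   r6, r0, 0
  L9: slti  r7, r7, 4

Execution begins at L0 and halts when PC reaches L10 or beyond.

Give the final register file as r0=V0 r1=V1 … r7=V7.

r0=0 r1=65531 r2=6 r3=10 r4=11 r5=7 r6=0 r7=14

  step pc=0: addi  r0, r5, 12  regs=(0,14,6,10,11,7,0,14)
  step pc=1: bne  r4, r7, L4  cond=T  regs=(0,14,6,10,11,7,0,14)
  step pc=2: add  r1, r7, r4  regs=(0,25,6,10,11,7,0,14)
  step pc=4: ori   r0, r2, 7  regs=(0,25,6,10,11,7,0,14)
  step pc=5: bne  r6, r1, L10  cond=T  regs=(0,25,6,10,11,7,0,14)
  step pc=6: sub  r1, r2, r4  regs=(0,65531,6,10,11,7,0,14)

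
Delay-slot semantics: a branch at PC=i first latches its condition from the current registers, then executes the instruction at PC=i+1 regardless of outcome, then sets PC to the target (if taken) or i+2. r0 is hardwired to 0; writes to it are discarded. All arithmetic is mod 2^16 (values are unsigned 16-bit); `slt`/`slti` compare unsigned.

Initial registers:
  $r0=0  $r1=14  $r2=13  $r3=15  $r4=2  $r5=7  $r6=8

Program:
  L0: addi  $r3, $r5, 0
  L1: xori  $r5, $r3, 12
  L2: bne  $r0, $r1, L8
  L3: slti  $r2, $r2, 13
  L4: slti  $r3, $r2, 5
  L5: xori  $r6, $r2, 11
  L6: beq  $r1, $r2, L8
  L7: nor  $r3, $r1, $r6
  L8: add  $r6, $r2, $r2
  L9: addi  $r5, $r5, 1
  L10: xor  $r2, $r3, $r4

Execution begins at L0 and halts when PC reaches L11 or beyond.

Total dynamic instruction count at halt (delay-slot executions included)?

PC=0  addi  $r3, $r5, 0      | $r0=0 $r1=14 $r2=13 $r3=7 $r4=2 $r5=7 $r6=8
PC=1  xori  $r5, $r3, 12     | $r0=0 $r1=14 $r2=13 $r3=7 $r4=2 $r5=11 $r6=8
PC=2  bne  $r0, $r1, L8      | $r0=0 $r1=14 $r2=13 $r3=7 $r4=2 $r5=11 $r6=8  [TAKEN]
PC=3  slti  $r2, $r2, 13     | $r0=0 $r1=14 $r2=0 $r3=7 $r4=2 $r5=11 $r6=8
PC=8  add  $r6, $r2, $r2     | $r0=0 $r1=14 $r2=0 $r3=7 $r4=2 $r5=11 $r6=0
PC=9  addi  $r5, $r5, 1      | $r0=0 $r1=14 $r2=0 $r3=7 $r4=2 $r5=12 $r6=0
PC=10 xor  $r2, $r3, $r4     | $r0=0 $r1=14 $r2=5 $r3=7 $r4=2 $r5=12 $r6=0

7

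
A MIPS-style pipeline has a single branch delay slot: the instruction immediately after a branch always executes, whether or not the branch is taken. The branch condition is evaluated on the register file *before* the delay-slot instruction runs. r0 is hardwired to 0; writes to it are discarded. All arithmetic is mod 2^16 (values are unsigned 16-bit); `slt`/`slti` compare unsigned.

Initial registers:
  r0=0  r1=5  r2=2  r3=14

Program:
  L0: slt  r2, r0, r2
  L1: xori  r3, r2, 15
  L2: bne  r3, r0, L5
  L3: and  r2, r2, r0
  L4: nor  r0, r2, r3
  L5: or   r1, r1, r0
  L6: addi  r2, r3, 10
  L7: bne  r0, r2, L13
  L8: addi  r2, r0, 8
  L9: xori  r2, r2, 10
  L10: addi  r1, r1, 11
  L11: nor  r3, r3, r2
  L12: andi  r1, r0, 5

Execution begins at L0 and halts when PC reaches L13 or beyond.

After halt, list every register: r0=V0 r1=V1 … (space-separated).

r0=0 r1=5 r2=8 r3=14

#0 slt  r2, r0, r2 ; 0/5/1/14
#1 xori  r3, r2, 15 ; 0/5/1/14
#2 bne  r3, r0, L5 ; 0/5/1/14 ; →target
#3 and  r2, r2, r0 ; 0/5/0/14
#5 or   r1, r1, r0 ; 0/5/0/14
#6 addi  r2, r3, 10 ; 0/5/24/14
#7 bne  r0, r2, L13 ; 0/5/24/14 ; →target
#8 addi  r2, r0, 8 ; 0/5/8/14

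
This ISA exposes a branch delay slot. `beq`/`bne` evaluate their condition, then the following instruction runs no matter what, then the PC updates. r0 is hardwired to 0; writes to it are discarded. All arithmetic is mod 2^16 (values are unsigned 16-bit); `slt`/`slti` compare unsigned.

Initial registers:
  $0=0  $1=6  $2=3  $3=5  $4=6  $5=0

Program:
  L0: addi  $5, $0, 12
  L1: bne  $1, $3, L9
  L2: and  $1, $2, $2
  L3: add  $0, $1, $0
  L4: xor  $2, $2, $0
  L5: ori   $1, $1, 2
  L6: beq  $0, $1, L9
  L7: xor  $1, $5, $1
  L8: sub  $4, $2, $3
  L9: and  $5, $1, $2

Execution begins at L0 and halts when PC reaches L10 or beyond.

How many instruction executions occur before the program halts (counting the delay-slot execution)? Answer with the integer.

4

  step pc=0: addi  $5, $0, 12  regs=(0,6,3,5,6,12)
  step pc=1: bne  $1, $3, L9  cond=T  regs=(0,6,3,5,6,12)
  step pc=2: and  $1, $2, $2  regs=(0,3,3,5,6,12)
  step pc=9: and  $5, $1, $2  regs=(0,3,3,5,6,3)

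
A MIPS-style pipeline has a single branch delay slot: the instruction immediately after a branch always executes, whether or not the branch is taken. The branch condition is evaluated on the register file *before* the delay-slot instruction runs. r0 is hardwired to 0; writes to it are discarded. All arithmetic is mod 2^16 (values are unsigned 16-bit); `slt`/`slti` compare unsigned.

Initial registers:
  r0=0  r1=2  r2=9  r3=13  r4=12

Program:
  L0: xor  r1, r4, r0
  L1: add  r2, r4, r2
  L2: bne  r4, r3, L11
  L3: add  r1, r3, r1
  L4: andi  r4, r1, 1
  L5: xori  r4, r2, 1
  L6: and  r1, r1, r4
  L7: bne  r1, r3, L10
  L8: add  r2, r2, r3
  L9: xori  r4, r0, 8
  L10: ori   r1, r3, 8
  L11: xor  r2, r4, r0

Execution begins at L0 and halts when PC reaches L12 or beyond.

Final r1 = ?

#0 xor  r1, r4, r0 ; 0/12/9/13/12
#1 add  r2, r4, r2 ; 0/12/21/13/12
#2 bne  r4, r3, L11 ; 0/12/21/13/12 ; →target
#3 add  r1, r3, r1 ; 0/25/21/13/12
#11 xor  r2, r4, r0 ; 0/25/12/13/12

25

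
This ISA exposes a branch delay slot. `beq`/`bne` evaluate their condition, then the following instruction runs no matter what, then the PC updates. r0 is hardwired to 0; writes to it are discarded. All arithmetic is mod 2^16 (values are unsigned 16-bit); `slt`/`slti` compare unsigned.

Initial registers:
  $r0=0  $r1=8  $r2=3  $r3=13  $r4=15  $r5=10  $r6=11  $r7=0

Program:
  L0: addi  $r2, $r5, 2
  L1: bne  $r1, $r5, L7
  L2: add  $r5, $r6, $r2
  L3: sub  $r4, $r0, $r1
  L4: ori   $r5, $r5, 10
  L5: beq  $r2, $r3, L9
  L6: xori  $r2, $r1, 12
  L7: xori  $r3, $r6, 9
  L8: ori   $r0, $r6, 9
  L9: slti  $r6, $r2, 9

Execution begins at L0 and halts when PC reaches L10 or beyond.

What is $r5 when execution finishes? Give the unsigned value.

[0] addi  $r2, $r5, 2  →  {$r0:0, $r1:8, $r2:12, $r3:13, $r4:15, $r5:10, $r6:11, $r7:0}
[1] bne  $r1, $r5, L7  →  {$r0:0, $r1:8, $r2:12, $r3:13, $r4:15, $r5:10, $r6:11, $r7:0}  ⟨branch taken⟩
[2] add  $r5, $r6, $r2  →  {$r0:0, $r1:8, $r2:12, $r3:13, $r4:15, $r5:23, $r6:11, $r7:0}
[7] xori  $r3, $r6, 9  →  {$r0:0, $r1:8, $r2:12, $r3:2, $r4:15, $r5:23, $r6:11, $r7:0}
[8] ori   $r0, $r6, 9  →  {$r0:0, $r1:8, $r2:12, $r3:2, $r4:15, $r5:23, $r6:11, $r7:0}
[9] slti  $r6, $r2, 9  →  {$r0:0, $r1:8, $r2:12, $r3:2, $r4:15, $r5:23, $r6:0, $r7:0}

23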